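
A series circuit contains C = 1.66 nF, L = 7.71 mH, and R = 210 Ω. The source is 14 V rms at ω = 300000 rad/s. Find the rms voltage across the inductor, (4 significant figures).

X_L = ωL = 2313 Ω
X_C = 1/(ωC) = 2008 Ω
Net reactance X = X_L − X_C = 305.0 Ω
Z = 210.0 + j305.0 Ω
|Z| = √(210.0² + 305.0²) = 370.3 Ω
I = V/|Z| = 37.81 mA
V_L = I·|Z_L| = 0.03781 × 2313 = 87.45 V

87.45 V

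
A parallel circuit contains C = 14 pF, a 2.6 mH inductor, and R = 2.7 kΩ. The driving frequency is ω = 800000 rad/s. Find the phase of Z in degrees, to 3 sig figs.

51.7°

X_L = ωL = 2080 Ω
X_C = 1/(ωC) = 89300 Ω
Parallel: admittances add. Y = 1/R + 1/(jωL) + jωC
Y = (0.000370 − j0.000470) S
|Y| = 0.000598 S → |Z| = 1/|Y| = 1670 Ω, ∠Z = −∠Y = 51.7°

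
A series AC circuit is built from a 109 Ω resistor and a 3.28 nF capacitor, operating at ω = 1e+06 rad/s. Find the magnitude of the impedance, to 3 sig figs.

X_C = 1/(ωC) = 305 Ω
Z = 109 − j305 Ω
|Z| = √(109² + 305²) = 324 Ω

324 Ω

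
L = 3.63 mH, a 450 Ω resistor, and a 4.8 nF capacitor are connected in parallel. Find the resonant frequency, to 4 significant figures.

38.13 kHz

ω₀ = 1/√(LC) = 1/√(0.00363 × 4.8e-09) = 239600 rad/s
f₀ = ω₀/(2π) = 38.13 kHz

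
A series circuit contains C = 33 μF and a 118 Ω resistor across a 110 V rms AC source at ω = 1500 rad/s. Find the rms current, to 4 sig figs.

918.8 mA

X_C = 1/(ωC) = 20.20 Ω
Z = 118.0 − j20.20 Ω
|Z| = √(118.0² + 20.20²) = 119.7 Ω
I = V/|Z| = 110/119.7 = 918.8 mA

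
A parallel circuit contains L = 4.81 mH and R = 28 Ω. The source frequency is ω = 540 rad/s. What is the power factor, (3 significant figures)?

X_L = ωL = 2.60 Ω
Parallel: admittances add. Y = 1/R + 1/(jωL)
Y = (0.0357 − j0.385) S
|Y| = 0.387 S → |Z| = 1/|Y| = 2.59 Ω, ∠Z = −∠Y = 84.7°
cos φ = cos(84.7°) = 0.0924

0.0924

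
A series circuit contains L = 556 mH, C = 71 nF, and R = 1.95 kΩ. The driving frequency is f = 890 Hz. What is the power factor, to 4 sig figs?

0.9571

ω = 2πf = 5592 rad/s
X_L = ωL = 3109 Ω
X_C = 1/(ωC) = 2519 Ω
Net reactance X = X_L − X_C = 590.5 Ω
Z = 1950 + j590.5 Ω
|Z| = √(1950² + 590.5²) = 2037 Ω
∠Z = arctan(590.5/1950) = 16.85°
cos φ = cos(16.85°) = 0.9571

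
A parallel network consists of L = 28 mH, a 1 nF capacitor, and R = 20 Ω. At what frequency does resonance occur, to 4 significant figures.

ω₀ = 1/√(LC) = 1/√(0.028 × 1e-09) = 189000 rad/s
f₀ = ω₀/(2π) = 30.08 kHz

30.08 kHz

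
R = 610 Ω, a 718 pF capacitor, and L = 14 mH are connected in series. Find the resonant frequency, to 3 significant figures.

50.2 kHz

ω₀ = 1/√(LC) = 1/√(0.014 × 7.18e-10) = 315400 rad/s
f₀ = ω₀/(2π) = 50.2 kHz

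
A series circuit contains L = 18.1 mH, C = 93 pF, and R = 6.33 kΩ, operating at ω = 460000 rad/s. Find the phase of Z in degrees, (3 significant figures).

-67.2°

X_L = ωL = 8330 Ω
X_C = 1/(ωC) = 23400 Ω
Net reactance X = X_L − X_C = -15000 Ω
Z = 6330 − j15000 Ω
|Z| = √(6330² + 15000²) = 16300 Ω
∠Z = arctan(-15000/6330) = -67.2°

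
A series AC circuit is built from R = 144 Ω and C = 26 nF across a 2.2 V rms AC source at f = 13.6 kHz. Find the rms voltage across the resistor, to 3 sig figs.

0.670 V

ω = 2πf = 85450 rad/s
X_C = 1/(ωC) = 450 Ω
Z = 144 − j450 Ω
|Z| = √(144² + 450²) = 473 Ω
I = V/|Z| = 4.66 mA
V_R = I·|Z_R| = 0.00466 × 144 = 0.670 V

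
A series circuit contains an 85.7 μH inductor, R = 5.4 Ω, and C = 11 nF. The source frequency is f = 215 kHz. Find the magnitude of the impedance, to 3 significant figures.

48.8 Ω

ω = 2πf = 1.351e+06 rad/s
X_L = ωL = 116 Ω
X_C = 1/(ωC) = 67.3 Ω
Net reactance X = X_L − X_C = 48.5 Ω
Z = 5.40 + j48.5 Ω
|Z| = √(5.40² + 48.5²) = 48.8 Ω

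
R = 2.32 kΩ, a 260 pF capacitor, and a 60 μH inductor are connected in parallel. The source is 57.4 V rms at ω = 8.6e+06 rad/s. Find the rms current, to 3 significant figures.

30.1 mA

X_L = ωL = 516 Ω
X_C = 1/(ωC) = 447 Ω
Parallel: admittances add. Y = 1/R + 1/(jωL) + jωC
Y = (0.000431 + j0.000298) S
|Y| = 0.000524 S → |Z| = 1/|Y| = 1910 Ω, ∠Z = −∠Y = -34.7°
I = V/|Z| = 57.4/1910 = 30.1 mA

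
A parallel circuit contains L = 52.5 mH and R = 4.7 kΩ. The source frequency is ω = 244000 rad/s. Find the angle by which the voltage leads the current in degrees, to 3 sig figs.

20.1°

X_L = ωL = 12800 Ω
Parallel: admittances add. Y = 1/R + 1/(jωL)
Y = (0.000213 − j7.81e-05) S
|Y| = 0.000227 S → |Z| = 1/|Y| = 4410 Ω, ∠Z = −∠Y = 20.1°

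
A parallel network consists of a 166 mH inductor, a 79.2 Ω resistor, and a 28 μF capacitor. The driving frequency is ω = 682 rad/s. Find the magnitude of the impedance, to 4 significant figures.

X_L = ωL = 113.2 Ω
X_C = 1/(ωC) = 52.37 Ω
Parallel: admittances add. Y = 1/R + 1/(jωL) + jωC
Y = (0.01263 + j0.01026) S
|Y| = 0.01627 S → |Z| = 1/|Y| = 61.46 Ω, ∠Z = −∠Y = -39.11°

61.46 Ω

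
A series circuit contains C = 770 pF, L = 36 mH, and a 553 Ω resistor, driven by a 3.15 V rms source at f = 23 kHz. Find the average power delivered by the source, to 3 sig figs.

375 μW

ω = 2πf = 144500 rad/s
X_L = ωL = 5200 Ω
X_C = 1/(ωC) = 8990 Ω
Net reactance X = X_L − X_C = -3780 Ω
Z = 553 − j3780 Ω
|Z| = √(553² + 3780²) = 3820 Ω
∠Z = arctan(-3780/553) = -81.7°
I = V/|Z| = 824 μA
P = VI cos φ = 3.15 × 0.000824 × cos(-81.7°) = 375 μW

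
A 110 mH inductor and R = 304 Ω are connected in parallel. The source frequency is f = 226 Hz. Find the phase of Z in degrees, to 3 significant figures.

ω = 2πf = 1420 rad/s
X_L = ωL = 156 Ω
Parallel: admittances add. Y = 1/R + 1/(jωL)
Y = (0.00329 − j0.00640) S
|Y| = 0.00720 S → |Z| = 1/|Y| = 139 Ω, ∠Z = −∠Y = 62.8°

62.8°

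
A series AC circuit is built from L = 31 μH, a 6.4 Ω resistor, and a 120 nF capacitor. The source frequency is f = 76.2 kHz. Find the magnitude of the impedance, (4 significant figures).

ω = 2πf = 478800 rad/s
X_L = ωL = 14.84 Ω
X_C = 1/(ωC) = 17.41 Ω
Net reactance X = X_L − X_C = -2.563 Ω
Z = 6.400 − j2.563 Ω
|Z| = √(6.400² + 2.563²) = 6.894 Ω

6.894 Ω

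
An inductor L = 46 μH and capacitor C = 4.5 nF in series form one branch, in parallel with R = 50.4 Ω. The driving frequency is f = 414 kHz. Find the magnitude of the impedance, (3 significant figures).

ω = 2πf = 2.601e+06 rad/s
X_L = ωL = 120 Ω
X_C = 1/(ωC) = 85.4 Ω
Branch 1: Z₁ = R = 50.4 Ω
Branch 2 (series LC): Z₂ = j(X_L − X_C) = j34.2 Ω
Parallel: Z = Z₁Z₂/(Z₁+Z₂), |Z| = 28.3 Ω, ∠Z = 55.8°

28.3 Ω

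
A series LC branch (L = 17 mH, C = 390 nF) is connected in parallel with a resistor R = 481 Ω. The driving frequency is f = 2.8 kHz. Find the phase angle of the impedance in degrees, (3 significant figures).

72.3°

ω = 2πf = 17590 rad/s
X_L = ωL = 299 Ω
X_C = 1/(ωC) = 146 Ω
Branch 1: Z₁ = R = 481 Ω
Branch 2 (series LC): Z₂ = j(X_L − X_C) = j153 Ω
Parallel: Z = Z₁Z₂/(Z₁+Z₂), |Z| = 146 Ω, ∠Z = 72.3°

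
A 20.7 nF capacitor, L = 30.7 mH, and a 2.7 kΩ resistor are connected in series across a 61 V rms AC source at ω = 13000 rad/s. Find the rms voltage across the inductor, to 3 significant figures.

5.69 V

X_L = ωL = 399 Ω
X_C = 1/(ωC) = 3720 Ω
Net reactance X = X_L − X_C = -3320 Ω
Z = 2700 − j3320 Ω
|Z| = √(2700² + 3320²) = 4280 Ω
I = V/|Z| = 14.3 mA
V_L = I·|Z_L| = 0.0143 × 399 = 5.69 V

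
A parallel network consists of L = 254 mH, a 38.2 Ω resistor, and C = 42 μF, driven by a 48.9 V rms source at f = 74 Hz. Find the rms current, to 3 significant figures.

1.39 A

ω = 2πf = 465.0 rad/s
X_L = ωL = 118 Ω
X_C = 1/(ωC) = 51.2 Ω
Parallel: admittances add. Y = 1/R + 1/(jωL) + jωC
Y = (0.0262 + j0.0111) S
|Y| = 0.0284 S → |Z| = 1/|Y| = 35.2 Ω, ∠Z = −∠Y = -22.9°
I = V/|Z| = 48.9/35.2 = 1.39 A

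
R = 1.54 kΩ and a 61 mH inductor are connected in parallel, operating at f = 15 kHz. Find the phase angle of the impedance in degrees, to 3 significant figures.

ω = 2πf = 94250 rad/s
X_L = ωL = 5750 Ω
Parallel: admittances add. Y = 1/R + 1/(jωL)
Y = (0.000649 − j0.000174) S
|Y| = 0.000672 S → |Z| = 1/|Y| = 1490 Ω, ∠Z = −∠Y = 15.0°

15.0°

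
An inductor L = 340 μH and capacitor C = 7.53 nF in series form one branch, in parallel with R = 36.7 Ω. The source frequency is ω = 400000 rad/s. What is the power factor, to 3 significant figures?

X_L = ωL = 136 Ω
X_C = 1/(ωC) = 332 Ω
Branch 1: Z₁ = R = 36.7 Ω
Branch 2 (series LC): Z₂ = j(X_L − X_C) = −j196 Ω
Parallel: Z = Z₁Z₂/(Z₁+Z₂), |Z| = 36.1 Ω, ∠Z = -10.6°
cos φ = cos(-10.6°) = 0.983

0.983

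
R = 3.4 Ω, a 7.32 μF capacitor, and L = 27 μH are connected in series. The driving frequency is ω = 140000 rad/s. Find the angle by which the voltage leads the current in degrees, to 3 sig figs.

X_L = ωL = 3.78 Ω
X_C = 1/(ωC) = 0.976 Ω
Net reactance X = X_L − X_C = 2.80 Ω
Z = 3.40 + j2.80 Ω
|Z| = √(3.40² + 2.80²) = 4.41 Ω
∠Z = arctan(2.80/3.40) = 39.5°

39.5°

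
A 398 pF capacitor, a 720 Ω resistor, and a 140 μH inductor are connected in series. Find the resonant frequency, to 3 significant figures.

674 kHz

ω₀ = 1/√(LC) = 1/√(0.00014 × 3.98e-10) = 4.236e+06 rad/s
f₀ = ω₀/(2π) = 674 kHz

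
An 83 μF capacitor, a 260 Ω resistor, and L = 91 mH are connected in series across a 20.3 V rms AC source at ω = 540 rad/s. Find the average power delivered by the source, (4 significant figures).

X_L = ωL = 49.14 Ω
X_C = 1/(ωC) = 22.31 Ω
Net reactance X = X_L − X_C = 26.83 Ω
Z = 260.0 + j26.83 Ω
|Z| = √(260.0² + 26.83²) = 261.4 Ω
∠Z = arctan(26.83/260.0) = 5.891°
I = V/|Z| = 77.66 mA
P = VI cos φ = 20.3 × 0.07766 × cos(5.891°) = 1.568 W

1.568 W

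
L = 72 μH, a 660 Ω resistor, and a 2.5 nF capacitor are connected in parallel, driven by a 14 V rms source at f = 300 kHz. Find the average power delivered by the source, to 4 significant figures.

297.0 mW

ω = 2πf = 1.885e+06 rad/s
X_L = ωL = 135.7 Ω
X_C = 1/(ωC) = 212.2 Ω
Parallel: admittances add. Y = 1/R + 1/(jωL) + jωC
Y = (0.001515 − j0.002656) S
|Y| = 0.003058 S → |Z| = 1/|Y| = 327.0 Ω, ∠Z = −∠Y = 60.30°
I = V/|Z| = 42.81 mA
P = VI cos φ = 14 × 0.04281 × cos(60.30°) = 297.0 mW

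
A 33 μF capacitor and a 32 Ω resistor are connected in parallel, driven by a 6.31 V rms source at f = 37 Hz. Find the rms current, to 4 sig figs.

ω = 2πf = 232.5 rad/s
X_C = 1/(ωC) = 130.3 Ω
Parallel: admittances add. Y = 1/R + jωC
Y = (0.03125 + j0.007672) S
|Y| = 0.03218 S → |Z| = 1/|Y| = 31.08 Ω, ∠Z = −∠Y = -13.79°
I = V/|Z| = 6.31/31.08 = 203.0 mA

203.0 mA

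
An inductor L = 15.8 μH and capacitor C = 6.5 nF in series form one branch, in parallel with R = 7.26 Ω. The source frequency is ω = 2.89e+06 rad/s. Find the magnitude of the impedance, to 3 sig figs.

X_L = ωL = 45.7 Ω
X_C = 1/(ωC) = 53.2 Ω
Branch 1: Z₁ = R = 7.26 Ω
Branch 2 (series LC): Z₂ = j(X_L − X_C) = −j7.57 Ω
Parallel: Z = Z₁Z₂/(Z₁+Z₂), |Z| = 5.24 Ω, ∠Z = -43.8°

5.24 Ω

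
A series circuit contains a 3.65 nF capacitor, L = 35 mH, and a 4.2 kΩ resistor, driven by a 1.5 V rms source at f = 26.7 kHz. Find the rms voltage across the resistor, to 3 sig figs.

1.06 V

ω = 2πf = 167800 rad/s
X_L = ωL = 5870 Ω
X_C = 1/(ωC) = 1630 Ω
Net reactance X = X_L − X_C = 4240 Ω
Z = 4200 + j4240 Ω
|Z| = √(4200² + 4240²) = 5970 Ω
I = V/|Z| = 251 μA
V_R = I·|Z_R| = 0.000251 × 4200 = 1.06 V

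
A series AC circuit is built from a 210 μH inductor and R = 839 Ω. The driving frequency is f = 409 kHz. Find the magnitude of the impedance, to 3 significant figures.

ω = 2πf = 2.57e+06 rad/s
X_L = ωL = 540 Ω
Z = 839 + j540 Ω
|Z| = √(839² + 540²) = 998 Ω

998 Ω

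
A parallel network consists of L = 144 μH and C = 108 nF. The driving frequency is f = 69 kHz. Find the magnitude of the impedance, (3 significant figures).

ω = 2πf = 433500 rad/s
X_L = ωL = 62.4 Ω
X_C = 1/(ωC) = 21.4 Ω
Parallel: admittances add. Y = 1/(jωL) + jωC
Y = (0 + j0.0308) S
|Y| = 0.0308 S → |Z| = 1/|Y| = 32.5 Ω, ∠Z = −∠Y = -90.0°

32.5 Ω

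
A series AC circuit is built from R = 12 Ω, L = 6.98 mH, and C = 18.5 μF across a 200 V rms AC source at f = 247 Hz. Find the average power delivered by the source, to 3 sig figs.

667 W

ω = 2πf = 1552 rad/s
X_L = ωL = 10.8 Ω
X_C = 1/(ωC) = 34.8 Ω
Net reactance X = X_L − X_C = -24.0 Ω
Z = 12.0 − j24.0 Ω
|Z| = √(12.0² + 24.0²) = 26.8 Ω
∠Z = arctan(-24.0/12.0) = -63.4°
I = V/|Z| = 7.45 A
P = VI cos φ = 200 × 7.45 × cos(-63.4°) = 667 W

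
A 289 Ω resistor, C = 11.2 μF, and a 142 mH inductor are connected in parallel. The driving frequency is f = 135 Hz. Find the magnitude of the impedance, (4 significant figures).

ω = 2πf = 848.2 rad/s
X_L = ωL = 120.4 Ω
X_C = 1/(ωC) = 105.3 Ω
Parallel: admittances add. Y = 1/R + 1/(jωL) + jωC
Y = (0.003460 + j0.001198) S
|Y| = 0.003662 S → |Z| = 1/|Y| = 273.1 Ω, ∠Z = −∠Y = -19.10°

273.1 Ω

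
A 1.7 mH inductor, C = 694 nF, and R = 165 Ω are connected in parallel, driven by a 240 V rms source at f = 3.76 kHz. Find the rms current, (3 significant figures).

2.51 A

ω = 2πf = 23620 rad/s
X_L = ωL = 40.2 Ω
X_C = 1/(ωC) = 61.0 Ω
Parallel: admittances add. Y = 1/R + 1/(jωL) + jωC
Y = (0.00606 − j0.00850) S
|Y| = 0.0104 S → |Z| = 1/|Y| = 95.8 Ω, ∠Z = −∠Y = 54.5°
I = V/|Z| = 240/95.8 = 2.51 A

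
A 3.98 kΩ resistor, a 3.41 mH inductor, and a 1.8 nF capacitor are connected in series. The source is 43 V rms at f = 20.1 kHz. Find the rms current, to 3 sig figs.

ω = 2πf = 126300 rad/s
X_L = ωL = 431 Ω
X_C = 1/(ωC) = 4400 Ω
Net reactance X = X_L − X_C = -3970 Ω
Z = 3980 − j3970 Ω
|Z| = √(3980² + 3970²) = 5620 Ω
I = V/|Z| = 43/5620 = 7.65 mA

7.65 mA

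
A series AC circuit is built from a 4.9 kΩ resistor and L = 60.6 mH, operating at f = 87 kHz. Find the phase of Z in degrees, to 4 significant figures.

81.59°

ω = 2πf = 546600 rad/s
X_L = ωL = 33130 Ω
Z = 4900 + j33130 Ω
|Z| = √(4900² + 33130²) = 33490 Ω
∠Z = arctan(33130/4900) = 81.59°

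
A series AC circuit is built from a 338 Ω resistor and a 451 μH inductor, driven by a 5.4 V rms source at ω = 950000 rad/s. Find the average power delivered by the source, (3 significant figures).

33.1 mW

X_L = ωL = 428 Ω
Z = 338 + j428 Ω
|Z| = √(338² + 428²) = 546 Ω
∠Z = arctan(428/338) = 51.7°
I = V/|Z| = 9.90 mA
P = VI cos φ = 5.4 × 0.00990 × cos(51.7°) = 33.1 mW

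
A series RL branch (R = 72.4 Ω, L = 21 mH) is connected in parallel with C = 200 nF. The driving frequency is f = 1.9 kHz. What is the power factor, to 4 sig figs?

0.6348

ω = 2πf = 11940 rad/s
X_L = ωL = 250.7 Ω
X_C = 1/(ωC) = 418.8 Ω
Branch 1 (R+jX_L): Z₁ = 72.40 + j250.7 Ω, |Z₁| = 260.9 Ω
Branch 2 (−jX_C): Z₂ = −j418.8 Ω
Parallel: Z = Z₁Z₂/(Z₁+Z₂), |Z| = 597.0 Ω, ∠Z = 50.59°
cos φ = cos(50.59°) = 0.6348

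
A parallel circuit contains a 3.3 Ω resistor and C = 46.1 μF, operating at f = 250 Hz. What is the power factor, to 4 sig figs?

0.9726

ω = 2πf = 1571 rad/s
X_C = 1/(ωC) = 13.81 Ω
Parallel: admittances add. Y = 1/R + jωC
Y = (0.3030 + j0.07241) S
|Y| = 0.3116 S → |Z| = 1/|Y| = 3.210 Ω, ∠Z = −∠Y = -13.44°
cos φ = cos(-13.44°) = 0.9726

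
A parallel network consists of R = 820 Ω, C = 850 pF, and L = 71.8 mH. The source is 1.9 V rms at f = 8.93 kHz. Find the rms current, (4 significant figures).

ω = 2πf = 56110 rad/s
X_L = ωL = 4029 Ω
X_C = 1/(ωC) = 20970 Ω
Parallel: admittances add. Y = 1/R + 1/(jωL) + jωC
Y = (0.001220 − j0.0002005) S
|Y| = 0.001236 S → |Z| = 1/|Y| = 809.1 Ω, ∠Z = −∠Y = 9.338°
I = V/|Z| = 1.9/809.1 = 2.348 mA

2.348 mA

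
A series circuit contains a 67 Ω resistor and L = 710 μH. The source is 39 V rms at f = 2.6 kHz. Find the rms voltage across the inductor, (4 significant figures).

ω = 2πf = 16340 rad/s
X_L = ωL = 11.60 Ω
Z = 67.00 + j11.60 Ω
|Z| = √(67.00² + 11.60²) = 68.00 Ω
I = V/|Z| = 573.6 mA
V_L = I·|Z_L| = 0.5736 × 11.60 = 6.653 V

6.653 V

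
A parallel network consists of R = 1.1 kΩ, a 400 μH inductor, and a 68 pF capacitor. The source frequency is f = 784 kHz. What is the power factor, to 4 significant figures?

ω = 2πf = 4.926e+06 rad/s
X_L = ωL = 1970 Ω
X_C = 1/(ωC) = 2985 Ω
Parallel: admittances add. Y = 1/R + 1/(jωL) + jωC
Y = (0.0009091 − j0.0001725) S
|Y| = 0.0009253 S → |Z| = 1/|Y| = 1081 Ω, ∠Z = −∠Y = 10.75°
cos φ = cos(10.75°) = 0.9825

0.9825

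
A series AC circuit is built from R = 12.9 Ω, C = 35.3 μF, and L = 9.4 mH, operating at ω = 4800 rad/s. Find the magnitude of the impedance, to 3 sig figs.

X_L = ωL = 45.1 Ω
X_C = 1/(ωC) = 5.90 Ω
Net reactance X = X_L − X_C = 39.2 Ω
Z = 12.9 + j39.2 Ω
|Z| = √(12.9² + 39.2²) = 41.3 Ω

41.3 Ω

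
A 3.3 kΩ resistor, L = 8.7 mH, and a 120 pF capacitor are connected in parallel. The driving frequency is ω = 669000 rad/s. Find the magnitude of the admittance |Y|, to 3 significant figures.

317 μS

X_L = ωL = 5820 Ω
X_C = 1/(ωC) = 12500 Ω
Parallel: admittances add. Y = 1/R + 1/(jωL) + jωC
Y = (0.000303 − j9.15e-05) S
|Y| = 0.000317 S → |Z| = 1/|Y| = 3160 Ω, ∠Z = −∠Y = 16.8°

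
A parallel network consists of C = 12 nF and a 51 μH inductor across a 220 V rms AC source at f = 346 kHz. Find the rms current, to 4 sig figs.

ω = 2πf = 2.174e+06 rad/s
X_L = ωL = 110.9 Ω
X_C = 1/(ωC) = 38.33 Ω
Parallel: admittances add. Y = 1/(jωL) + jωC
Y = (0 + j0.01707) S
|Y| = 0.01707 S → |Z| = 1/|Y| = 58.59 Ω, ∠Z = −∠Y = -90.00°
I = V/|Z| = 220/58.59 = 3.755 A

3.755 A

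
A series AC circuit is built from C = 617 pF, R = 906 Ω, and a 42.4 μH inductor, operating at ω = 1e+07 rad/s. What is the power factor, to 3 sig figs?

0.961

X_L = ωL = 424 Ω
X_C = 1/(ωC) = 162 Ω
Net reactance X = X_L − X_C = 262 Ω
Z = 906 + j262 Ω
|Z| = √(906² + 262²) = 943 Ω
∠Z = arctan(262/906) = 16.1°
cos φ = cos(16.1°) = 0.961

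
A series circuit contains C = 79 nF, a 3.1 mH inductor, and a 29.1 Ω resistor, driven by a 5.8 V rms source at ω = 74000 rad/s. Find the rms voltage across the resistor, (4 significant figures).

2.589 V

X_L = ωL = 229.4 Ω
X_C = 1/(ωC) = 171.1 Ω
Net reactance X = X_L − X_C = 58.34 Ω
Z = 29.10 + j58.34 Ω
|Z| = √(29.10² + 58.34²) = 65.20 Ω
I = V/|Z| = 88.96 mA
V_R = I·|Z_R| = 0.08896 × 29.10 = 2.589 V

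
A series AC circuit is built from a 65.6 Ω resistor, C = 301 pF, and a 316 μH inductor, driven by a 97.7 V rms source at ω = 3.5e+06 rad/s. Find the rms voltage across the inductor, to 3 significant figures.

636 V

X_L = ωL = 1110 Ω
X_C = 1/(ωC) = 949 Ω
Net reactance X = X_L − X_C = 157 Ω
Z = 65.6 + j157 Ω
|Z| = √(65.6² + 157²) = 170 Ω
I = V/|Z| = 575 mA
V_L = I·|Z_L| = 0.575 × 1110 = 636 V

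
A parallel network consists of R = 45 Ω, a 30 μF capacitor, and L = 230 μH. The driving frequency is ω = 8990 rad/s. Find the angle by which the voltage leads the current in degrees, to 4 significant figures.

X_L = ωL = 2.068 Ω
X_C = 1/(ωC) = 3.708 Ω
Parallel: admittances add. Y = 1/R + 1/(jωL) + jωC
Y = (0.02222 − j0.2139) S
|Y| = 0.2151 S → |Z| = 1/|Y| = 4.649 Ω, ∠Z = −∠Y = 84.07°

84.07°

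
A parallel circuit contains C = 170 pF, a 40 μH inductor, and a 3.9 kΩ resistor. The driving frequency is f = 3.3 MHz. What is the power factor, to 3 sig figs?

0.110

ω = 2πf = 2.073e+07 rad/s
X_L = ωL = 829 Ω
X_C = 1/(ωC) = 284 Ω
Parallel: admittances add. Y = 1/R + 1/(jωL) + jωC
Y = (0.000256 + j0.00232) S
|Y| = 0.00233 S → |Z| = 1/|Y| = 429 Ω, ∠Z = −∠Y = -83.7°
cos φ = cos(-83.7°) = 0.110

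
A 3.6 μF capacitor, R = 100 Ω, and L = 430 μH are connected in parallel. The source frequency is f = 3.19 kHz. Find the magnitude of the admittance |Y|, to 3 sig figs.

45.0 mS

ω = 2πf = 20040 rad/s
X_L = ωL = 8.62 Ω
X_C = 1/(ωC) = 13.9 Ω
Parallel: admittances add. Y = 1/R + 1/(jωL) + jωC
Y = (0.0100 − j0.0439) S
|Y| = 0.0450 S → |Z| = 1/|Y| = 22.2 Ω, ∠Z = −∠Y = 77.2°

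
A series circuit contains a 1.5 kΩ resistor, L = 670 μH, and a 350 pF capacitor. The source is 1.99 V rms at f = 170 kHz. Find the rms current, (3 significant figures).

806 μA

ω = 2πf = 1.068e+06 rad/s
X_L = ωL = 716 Ω
X_C = 1/(ωC) = 2670 Ω
Net reactance X = X_L − X_C = -1960 Ω
Z = 1500 − j1960 Ω
|Z| = √(1500² + 1960²) = 2470 Ω
I = V/|Z| = 1.99/2470 = 806 μA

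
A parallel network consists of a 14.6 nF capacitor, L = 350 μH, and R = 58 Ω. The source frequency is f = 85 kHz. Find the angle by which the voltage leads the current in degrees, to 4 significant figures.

ω = 2πf = 534100 rad/s
X_L = ωL = 186.9 Ω
X_C = 1/(ωC) = 128.2 Ω
Parallel: admittances add. Y = 1/R + 1/(jωL) + jωC
Y = (0.01724 + j0.002448) S
|Y| = 0.01741 S → |Z| = 1/|Y| = 57.42 Ω, ∠Z = −∠Y = -8.080°

-8.080°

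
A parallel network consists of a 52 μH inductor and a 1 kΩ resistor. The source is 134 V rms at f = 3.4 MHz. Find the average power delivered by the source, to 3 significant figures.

18.0 W

ω = 2πf = 2.136e+07 rad/s
X_L = ωL = 1110 Ω
Parallel: admittances add. Y = 1/R + 1/(jωL)
Y = (0.00100 − j0.000900) S
|Y| = 0.00135 S → |Z| = 1/|Y| = 743 Ω, ∠Z = −∠Y = 42.0°
I = V/|Z| = 180 mA
P = VI cos φ = 134 × 0.180 × cos(42.0°) = 18.0 W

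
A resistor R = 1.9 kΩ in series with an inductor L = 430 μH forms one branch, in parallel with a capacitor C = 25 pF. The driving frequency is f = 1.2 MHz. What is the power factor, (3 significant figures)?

0.956

ω = 2πf = 7.54e+06 rad/s
X_L = ωL = 3240 Ω
X_C = 1/(ωC) = 5310 Ω
Branch 1 (R+jX_L): Z₁ = 1900 + j3240 Ω, |Z₁| = 3760 Ω
Branch 2 (−jX_C): Z₂ = −j5310 Ω
Parallel: Z = Z₁Z₂/(Z₁+Z₂), |Z| = 7110 Ω, ∠Z = 17.0°
cos φ = cos(17.0°) = 0.956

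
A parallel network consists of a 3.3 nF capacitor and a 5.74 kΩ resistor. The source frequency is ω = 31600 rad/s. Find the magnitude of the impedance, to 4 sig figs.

4925 Ω

X_C = 1/(ωC) = 9590 Ω
Parallel: admittances add. Y = 1/R + jωC
Y = (0.0001742 + j0.0001043) S
|Y| = 0.0002030 S → |Z| = 1/|Y| = 4925 Ω, ∠Z = −∠Y = -30.90°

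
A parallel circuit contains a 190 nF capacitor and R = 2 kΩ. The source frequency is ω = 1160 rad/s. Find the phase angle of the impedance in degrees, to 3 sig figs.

-23.8°

X_C = 1/(ωC) = 4540 Ω
Parallel: admittances add. Y = 1/R + jωC
Y = (0.000500 + j0.000220) S
|Y| = 0.000546 S → |Z| = 1/|Y| = 1830 Ω, ∠Z = −∠Y = -23.8°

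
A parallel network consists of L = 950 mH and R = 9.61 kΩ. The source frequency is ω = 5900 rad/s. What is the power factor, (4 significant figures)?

X_L = ωL = 5605 Ω
Parallel: admittances add. Y = 1/R + 1/(jωL)
Y = (0.0001041 − j0.0001784) S
|Y| = 0.0002065 S → |Z| = 1/|Y| = 4842 Ω, ∠Z = −∠Y = 59.75°
cos φ = cos(59.75°) = 0.5038

0.5038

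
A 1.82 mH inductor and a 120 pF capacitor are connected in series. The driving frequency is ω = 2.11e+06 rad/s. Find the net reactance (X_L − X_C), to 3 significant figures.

-109 Ω

X_L = ωL = 3840 Ω
X_C = 1/(ωC) = 3950 Ω
X = 3840 − 3950 = -109 Ω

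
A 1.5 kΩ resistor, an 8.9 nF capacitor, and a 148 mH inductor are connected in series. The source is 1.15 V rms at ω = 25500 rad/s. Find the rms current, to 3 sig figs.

706 μA

X_L = ωL = 3770 Ω
X_C = 1/(ωC) = 4410 Ω
Net reactance X = X_L − X_C = -632 Ω
Z = 1500 − j632 Ω
|Z| = √(1500² + 632²) = 1630 Ω
I = V/|Z| = 1.15/1630 = 706 μA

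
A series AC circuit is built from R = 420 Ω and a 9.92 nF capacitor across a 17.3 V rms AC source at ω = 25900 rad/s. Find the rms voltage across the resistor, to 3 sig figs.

1.86 V

X_C = 1/(ωC) = 3890 Ω
Z = 420 − j3890 Ω
|Z| = √(420² + 3890²) = 3910 Ω
I = V/|Z| = 4.42 mA
V_R = I·|Z_R| = 0.00442 × 420 = 1.86 V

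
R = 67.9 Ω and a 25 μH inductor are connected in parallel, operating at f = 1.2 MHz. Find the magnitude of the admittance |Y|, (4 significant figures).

ω = 2πf = 7.54e+06 rad/s
X_L = ωL = 188.5 Ω
Parallel: admittances add. Y = 1/R + 1/(jωL)
Y = (0.01473 − j0.005305) S
|Y| = 0.01565 S → |Z| = 1/|Y| = 63.88 Ω, ∠Z = −∠Y = 19.81°

15.65 mS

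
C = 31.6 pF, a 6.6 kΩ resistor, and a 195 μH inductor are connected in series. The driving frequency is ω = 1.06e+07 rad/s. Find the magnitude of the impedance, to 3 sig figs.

6660 Ω

X_L = ωL = 2070 Ω
X_C = 1/(ωC) = 2990 Ω
Net reactance X = X_L − X_C = -918 Ω
Z = 6600 − j918 Ω
|Z| = √(6600² + 918²) = 6660 Ω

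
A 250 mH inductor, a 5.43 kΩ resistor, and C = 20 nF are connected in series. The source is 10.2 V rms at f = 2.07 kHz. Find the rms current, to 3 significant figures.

ω = 2πf = 13010 rad/s
X_L = ωL = 3250 Ω
X_C = 1/(ωC) = 3840 Ω
Net reactance X = X_L − X_C = -593 Ω
Z = 5430 − j593 Ω
|Z| = √(5430² + 593²) = 5460 Ω
I = V/|Z| = 10.2/5460 = 1.87 mA

1.87 mA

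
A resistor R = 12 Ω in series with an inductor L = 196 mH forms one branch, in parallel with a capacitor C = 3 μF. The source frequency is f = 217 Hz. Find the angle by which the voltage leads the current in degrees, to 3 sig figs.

-64.8°

ω = 2πf = 1363 rad/s
X_L = ωL = 267 Ω
X_C = 1/(ωC) = 244 Ω
Branch 1 (R+jX_L): Z₁ = 12.0 + j267 Ω, |Z₁| = 268 Ω
Branch 2 (−jX_C): Z₂ = −j244 Ω
Parallel: Z = Z₁Z₂/(Z₁+Z₂), |Z| = 2540 Ω, ∠Z = -64.8°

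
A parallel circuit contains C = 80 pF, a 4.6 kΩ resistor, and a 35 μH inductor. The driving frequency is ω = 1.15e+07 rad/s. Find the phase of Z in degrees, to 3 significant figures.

X_L = ωL = 402 Ω
X_C = 1/(ωC) = 1090 Ω
Parallel: admittances add. Y = 1/R + 1/(jωL) + jωC
Y = (0.000217 − j0.00156) S
|Y| = 0.00158 S → |Z| = 1/|Y| = 633 Ω, ∠Z = −∠Y = 82.1°

82.1°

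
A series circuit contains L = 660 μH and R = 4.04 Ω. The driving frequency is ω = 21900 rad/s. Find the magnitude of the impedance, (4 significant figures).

15.01 Ω

X_L = ωL = 14.45 Ω
Z = 4.040 + j14.45 Ω
|Z| = √(4.040² + 14.45²) = 15.01 Ω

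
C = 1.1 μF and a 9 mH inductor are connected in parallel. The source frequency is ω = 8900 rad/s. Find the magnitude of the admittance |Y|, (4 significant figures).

2.694 mS

X_L = ωL = 80.10 Ω
X_C = 1/(ωC) = 102.1 Ω
Parallel: admittances add. Y = 1/(jωL) + jωC
Y = (0 − j0.002694) S
|Y| = 0.002694 S → |Z| = 1/|Y| = 371.1 Ω, ∠Z = −∠Y = 90.00°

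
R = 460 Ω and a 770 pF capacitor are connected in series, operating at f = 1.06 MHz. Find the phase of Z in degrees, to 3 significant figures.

ω = 2πf = 6.66e+06 rad/s
X_C = 1/(ωC) = 195 Ω
Z = 460 − j195 Ω
|Z| = √(460² + 195²) = 500 Ω
∠Z = arctan(-195/460) = -23.0°

-23.0°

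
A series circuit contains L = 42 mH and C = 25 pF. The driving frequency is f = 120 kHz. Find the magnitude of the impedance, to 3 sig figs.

21400 Ω

ω = 2πf = 754000 rad/s
X_L = ωL = 31700 Ω
X_C = 1/(ωC) = 53100 Ω
Net reactance X = X_L − X_C = -21400 Ω
Z = − j21400 Ω
|Z| = √(0² + 21400²) = 21400 Ω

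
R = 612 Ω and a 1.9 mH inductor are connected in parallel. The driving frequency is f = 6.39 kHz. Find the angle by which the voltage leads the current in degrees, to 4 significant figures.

ω = 2πf = 40150 rad/s
X_L = ωL = 76.28 Ω
Parallel: admittances add. Y = 1/R + 1/(jωL)
Y = (0.001634 − j0.01311) S
|Y| = 0.01321 S → |Z| = 1/|Y| = 75.70 Ω, ∠Z = −∠Y = 82.89°

82.89°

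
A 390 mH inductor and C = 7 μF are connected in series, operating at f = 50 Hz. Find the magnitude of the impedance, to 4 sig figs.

ω = 2πf = 314.2 rad/s
X_L = ωL = 122.5 Ω
X_C = 1/(ωC) = 454.7 Ω
Net reactance X = X_L − X_C = -332.2 Ω
Z = − j332.2 Ω
|Z| = √(0² + 332.2²) = 332.2 Ω

332.2 Ω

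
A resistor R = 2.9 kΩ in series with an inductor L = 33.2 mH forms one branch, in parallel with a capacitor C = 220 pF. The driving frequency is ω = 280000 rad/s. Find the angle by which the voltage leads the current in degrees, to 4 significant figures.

X_L = ωL = 9296 Ω
X_C = 1/(ωC) = 16230 Ω
Branch 1 (R+jX_L): Z₁ = 2900 + j9296 Ω, |Z₁| = 9738 Ω
Branch 2 (−jX_C): Z₂ = −j16230 Ω
Parallel: Z = Z₁Z₂/(Z₁+Z₂), |Z| = 21020 Ω, ∠Z = 49.99°

49.99°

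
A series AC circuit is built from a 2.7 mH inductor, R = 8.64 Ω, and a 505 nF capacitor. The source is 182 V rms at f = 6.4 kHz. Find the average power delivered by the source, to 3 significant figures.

ω = 2πf = 40210 rad/s
X_L = ωL = 109 Ω
X_C = 1/(ωC) = 49.2 Ω
Net reactance X = X_L − X_C = 59.3 Ω
Z = 8.64 + j59.3 Ω
|Z| = √(8.64² + 59.3²) = 60.0 Ω
∠Z = arctan(59.3/8.64) = 81.7°
I = V/|Z| = 3.04 A
P = VI cos φ = 182 × 3.04 × cos(81.7°) = 79.6 W

79.6 W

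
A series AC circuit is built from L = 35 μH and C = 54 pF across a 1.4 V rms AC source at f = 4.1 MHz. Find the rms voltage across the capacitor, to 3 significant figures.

ω = 2πf = 2.576e+07 rad/s
X_L = ωL = 902 Ω
X_C = 1/(ωC) = 719 Ω
Net reactance X = X_L − X_C = 183 Ω
Z = j183 Ω
|Z| = √(0² + 183²) = 183 Ω
I = V/|Z| = 7.66 mA
V_C = I·|Z_C| = 0.00766 × 719 = 5.51 V

5.51 V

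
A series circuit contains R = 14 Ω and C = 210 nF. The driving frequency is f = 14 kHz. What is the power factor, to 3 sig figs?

ω = 2πf = 87960 rad/s
X_C = 1/(ωC) = 54.1 Ω
Z = 14.0 − j54.1 Ω
|Z| = √(14.0² + 54.1²) = 55.9 Ω
∠Z = arctan(-54.1/14.0) = -75.5°
cos φ = cos(-75.5°) = 0.250

0.250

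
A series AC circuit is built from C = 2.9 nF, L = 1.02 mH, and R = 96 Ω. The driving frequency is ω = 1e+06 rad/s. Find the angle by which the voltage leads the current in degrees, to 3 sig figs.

81.9°

X_L = ωL = 1020 Ω
X_C = 1/(ωC) = 345 Ω
Net reactance X = X_L − X_C = 675 Ω
Z = 96.0 + j675 Ω
|Z| = √(96.0² + 675²) = 682 Ω
∠Z = arctan(675/96.0) = 81.9°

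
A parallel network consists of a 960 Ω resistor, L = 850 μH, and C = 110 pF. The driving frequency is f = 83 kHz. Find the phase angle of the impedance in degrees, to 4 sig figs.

64.65°

ω = 2πf = 521500 rad/s
X_L = ωL = 443.3 Ω
X_C = 1/(ωC) = 17430 Ω
Parallel: admittances add. Y = 1/R + 1/(jωL) + jωC
Y = (0.001042 − j0.002199) S
|Y| = 0.002433 S → |Z| = 1/|Y| = 411.0 Ω, ∠Z = −∠Y = 64.65°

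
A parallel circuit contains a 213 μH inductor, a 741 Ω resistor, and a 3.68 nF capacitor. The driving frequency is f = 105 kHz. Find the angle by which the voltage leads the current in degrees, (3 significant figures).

73.9°

ω = 2πf = 659700 rad/s
X_L = ωL = 141 Ω
X_C = 1/(ωC) = 412 Ω
Parallel: admittances add. Y = 1/R + 1/(jωL) + jωC
Y = (0.00135 − j0.00469) S
|Y| = 0.00488 S → |Z| = 1/|Y| = 205 Ω, ∠Z = −∠Y = 73.9°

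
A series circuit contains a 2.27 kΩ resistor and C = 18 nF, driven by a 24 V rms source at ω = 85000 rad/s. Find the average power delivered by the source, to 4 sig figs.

X_C = 1/(ωC) = 653.6 Ω
Z = 2270 − j653.6 Ω
|Z| = √(2270² + 653.6²) = 2362 Ω
∠Z = arctan(-653.6/2270) = -16.06°
I = V/|Z| = 10.16 mA
P = VI cos φ = 24 × 0.01016 × cos(-16.06°) = 234.3 mW

234.3 mW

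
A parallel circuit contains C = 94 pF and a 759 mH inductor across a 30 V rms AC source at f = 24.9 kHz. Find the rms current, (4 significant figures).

ω = 2πf = 156500 rad/s
X_L = ωL = 118700 Ω
X_C = 1/(ωC) = 68000 Ω
Parallel: admittances add. Y = 1/(jωL) + jωC
Y = (0 + j6.285e-06) S
|Y| = 6.285e-06 S → |Z| = 1/|Y| = 159100 Ω, ∠Z = −∠Y = -90.00°
I = V/|Z| = 30/159100 = 188.6 μA

188.6 μA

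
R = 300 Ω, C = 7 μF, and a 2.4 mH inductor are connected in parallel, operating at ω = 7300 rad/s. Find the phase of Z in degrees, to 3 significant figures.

60.9°

X_L = ωL = 17.5 Ω
X_C = 1/(ωC) = 19.6 Ω
Parallel: admittances add. Y = 1/R + 1/(jωL) + jωC
Y = (0.00333 − j0.00598) S
|Y| = 0.00684 S → |Z| = 1/|Y| = 146 Ω, ∠Z = −∠Y = 60.9°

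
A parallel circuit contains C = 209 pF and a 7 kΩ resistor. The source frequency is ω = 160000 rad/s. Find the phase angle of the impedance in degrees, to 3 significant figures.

-13.2°

X_C = 1/(ωC) = 29900 Ω
Parallel: admittances add. Y = 1/R + jωC
Y = (0.000143 + j3.34e-05) S
|Y| = 0.000147 S → |Z| = 1/|Y| = 6820 Ω, ∠Z = −∠Y = -13.2°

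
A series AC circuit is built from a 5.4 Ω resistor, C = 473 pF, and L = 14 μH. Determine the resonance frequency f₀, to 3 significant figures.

1.96 MHz

ω₀ = 1/√(LC) = 1/√(1.4e-05 × 4.73e-10) = 1.229e+07 rad/s
f₀ = ω₀/(2π) = 1.96 MHz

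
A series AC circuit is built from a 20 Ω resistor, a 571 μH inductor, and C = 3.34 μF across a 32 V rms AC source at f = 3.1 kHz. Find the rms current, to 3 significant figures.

1.57 A

ω = 2πf = 19480 rad/s
X_L = ωL = 11.1 Ω
X_C = 1/(ωC) = 15.4 Ω
Net reactance X = X_L − X_C = -4.25 Ω
Z = 20.0 − j4.25 Ω
|Z| = √(20.0² + 4.25²) = 20.4 Ω
I = V/|Z| = 32/20.4 = 1.57 A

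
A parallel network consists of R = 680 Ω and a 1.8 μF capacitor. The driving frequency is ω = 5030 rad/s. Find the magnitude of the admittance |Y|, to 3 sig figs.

9.17 mS

X_C = 1/(ωC) = 110 Ω
Parallel: admittances add. Y = 1/R + jωC
Y = (0.00147 + j0.00905) S
|Y| = 0.00917 S → |Z| = 1/|Y| = 109 Ω, ∠Z = −∠Y = -80.8°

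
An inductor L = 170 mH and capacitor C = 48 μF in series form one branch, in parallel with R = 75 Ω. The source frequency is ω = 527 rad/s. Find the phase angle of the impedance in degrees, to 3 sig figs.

X_L = ωL = 89.6 Ω
X_C = 1/(ωC) = 39.5 Ω
Branch 1: Z₁ = R = 75.0 Ω
Branch 2 (series LC): Z₂ = j(X_L − X_C) = j50.1 Ω
Parallel: Z = Z₁Z₂/(Z₁+Z₂), |Z| = 41.6 Ω, ∠Z = 56.3°

56.3°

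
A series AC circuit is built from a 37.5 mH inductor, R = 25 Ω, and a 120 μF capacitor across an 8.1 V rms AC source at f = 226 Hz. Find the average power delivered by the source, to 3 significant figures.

ω = 2πf = 1420 rad/s
X_L = ωL = 53.2 Ω
X_C = 1/(ωC) = 5.87 Ω
Net reactance X = X_L − X_C = 47.4 Ω
Z = 25.0 + j47.4 Ω
|Z| = √(25.0² + 47.4²) = 53.6 Ω
∠Z = arctan(47.4/25.0) = 62.2°
I = V/|Z| = 151 mA
P = VI cos φ = 8.1 × 0.151 × cos(62.2°) = 572 mW

572 mW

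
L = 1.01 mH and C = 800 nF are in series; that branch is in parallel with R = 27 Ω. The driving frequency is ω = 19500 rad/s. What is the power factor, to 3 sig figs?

0.854

X_L = ωL = 19.7 Ω
X_C = 1/(ωC) = 64.1 Ω
Branch 1: Z₁ = R = 27.0 Ω
Branch 2 (series LC): Z₂ = j(X_L − X_C) = −j44.4 Ω
Parallel: Z = Z₁Z₂/(Z₁+Z₂), |Z| = 23.1 Ω, ∠Z = -31.3°
cos φ = cos(-31.3°) = 0.854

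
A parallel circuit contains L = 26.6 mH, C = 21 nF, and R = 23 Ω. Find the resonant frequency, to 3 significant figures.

ω₀ = 1/√(LC) = 1/√(0.0266 × 2.1e-08) = 42310 rad/s
f₀ = ω₀/(2π) = 6.73 kHz

6.73 kHz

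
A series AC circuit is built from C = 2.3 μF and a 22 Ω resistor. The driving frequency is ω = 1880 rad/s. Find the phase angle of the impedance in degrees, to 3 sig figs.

X_C = 1/(ωC) = 231 Ω
Z = 22.0 − j231 Ω
|Z| = √(22.0² + 231²) = 232 Ω
∠Z = arctan(-231/22.0) = -84.6°

-84.6°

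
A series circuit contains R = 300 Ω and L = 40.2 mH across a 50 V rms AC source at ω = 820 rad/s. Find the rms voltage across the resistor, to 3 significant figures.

49.7 V

X_L = ωL = 33.0 Ω
Z = 300 + j33.0 Ω
|Z| = √(300² + 33.0²) = 302 Ω
I = V/|Z| = 166 mA
V_R = I·|Z_R| = 0.166 × 300 = 49.7 V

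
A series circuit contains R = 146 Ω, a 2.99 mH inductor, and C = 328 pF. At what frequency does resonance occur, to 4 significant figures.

ω₀ = 1/√(LC) = 1/√(0.00299 × 3.28e-10) = 1.01e+06 rad/s
f₀ = ω₀/(2π) = 160.7 kHz

160.7 kHz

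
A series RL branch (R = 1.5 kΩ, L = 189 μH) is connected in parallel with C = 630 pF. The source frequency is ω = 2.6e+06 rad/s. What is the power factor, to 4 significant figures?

0.3856

X_L = ωL = 491.4 Ω
X_C = 1/(ωC) = 610.5 Ω
Branch 1 (R+jX_L): Z₁ = 1500 + j491.4 Ω, |Z₁| = 1578 Ω
Branch 2 (−jX_C): Z₂ = −j610.5 Ω
Parallel: Z = Z₁Z₂/(Z₁+Z₂), |Z| = 640.4 Ω, ∠Z = -67.32°
cos φ = cos(-67.32°) = 0.3856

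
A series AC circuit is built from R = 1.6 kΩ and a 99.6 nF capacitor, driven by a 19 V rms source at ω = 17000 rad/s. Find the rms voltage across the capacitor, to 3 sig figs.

6.58 V

X_C = 1/(ωC) = 591 Ω
Z = 1600 − j591 Ω
|Z| = √(1600² + 591²) = 1710 Ω
I = V/|Z| = 11.1 mA
V_C = I·|Z_C| = 0.0111 × 591 = 6.58 V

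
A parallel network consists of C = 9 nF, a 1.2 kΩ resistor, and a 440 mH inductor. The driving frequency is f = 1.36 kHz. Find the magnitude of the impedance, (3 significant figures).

1170 Ω

ω = 2πf = 8545 rad/s
X_L = ωL = 3760 Ω
X_C = 1/(ωC) = 13000 Ω
Parallel: admittances add. Y = 1/R + 1/(jωL) + jωC
Y = (0.000833 − j0.000189) S
|Y| = 0.000855 S → |Z| = 1/|Y| = 1170 Ω, ∠Z = −∠Y = 12.8°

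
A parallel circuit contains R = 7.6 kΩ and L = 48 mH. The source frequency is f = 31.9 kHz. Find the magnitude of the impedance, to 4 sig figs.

ω = 2πf = 200400 rad/s
X_L = ωL = 9621 Ω
Parallel: admittances add. Y = 1/R + 1/(jωL)
Y = (0.0001316 − j0.0001039) S
|Y| = 0.0001677 S → |Z| = 1/|Y| = 5964 Ω, ∠Z = −∠Y = 38.31°

5964 Ω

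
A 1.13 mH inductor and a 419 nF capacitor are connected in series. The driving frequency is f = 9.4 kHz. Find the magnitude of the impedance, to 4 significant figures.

26.33 Ω

ω = 2πf = 59060 rad/s
X_L = ωL = 66.74 Ω
X_C = 1/(ωC) = 40.41 Ω
Net reactance X = X_L − X_C = 26.33 Ω
Z = j26.33 Ω
|Z| = √(0² + 26.33²) = 26.33 Ω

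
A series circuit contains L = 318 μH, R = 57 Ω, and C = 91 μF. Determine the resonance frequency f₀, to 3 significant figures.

936 Hz

ω₀ = 1/√(LC) = 1/√(0.000318 × 9.1e-05) = 5878 rad/s
f₀ = ω₀/(2π) = 936 Hz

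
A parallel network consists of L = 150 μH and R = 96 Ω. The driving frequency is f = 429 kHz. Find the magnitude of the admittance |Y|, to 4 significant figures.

10.71 mS

ω = 2πf = 2.695e+06 rad/s
X_L = ωL = 404.3 Ω
Parallel: admittances add. Y = 1/R + 1/(jωL)
Y = (0.01042 − j0.002473) S
|Y| = 0.01071 S → |Z| = 1/|Y| = 93.40 Ω, ∠Z = −∠Y = 13.36°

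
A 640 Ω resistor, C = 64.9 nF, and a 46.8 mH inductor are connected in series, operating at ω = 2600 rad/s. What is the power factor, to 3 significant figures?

0.110

X_L = ωL = 122 Ω
X_C = 1/(ωC) = 5930 Ω
Net reactance X = X_L − X_C = -5800 Ω
Z = 640 − j5800 Ω
|Z| = √(640² + 5800²) = 5840 Ω
∠Z = arctan(-5800/640) = -83.7°
cos φ = cos(-83.7°) = 0.110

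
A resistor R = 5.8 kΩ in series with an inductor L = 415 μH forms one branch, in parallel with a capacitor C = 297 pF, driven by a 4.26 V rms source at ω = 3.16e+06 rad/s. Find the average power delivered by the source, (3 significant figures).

2.98 mW

X_L = ωL = 1310 Ω
X_C = 1/(ωC) = 1070 Ω
Branch 1 (R+jX_L): Z₁ = 5800 + j1310 Ω, |Z₁| = 5950 Ω
Branch 2 (−jX_C): Z₂ = −j1070 Ω
Parallel: Z = Z₁Z₂/(Z₁+Z₂), |Z| = 1090 Ω, ∠Z = -79.7°
I = V/|Z| = 3.90 mA
P = VI cos φ = 4.26 × 0.00390 × cos(-79.7°) = 2.98 mW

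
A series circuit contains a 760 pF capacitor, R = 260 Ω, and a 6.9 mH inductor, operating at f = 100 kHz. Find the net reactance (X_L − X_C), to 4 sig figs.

2241 Ω

ω = 2πf = 628300 rad/s
X_L = ωL = 4335 Ω
X_C = 1/(ωC) = 2094 Ω
X = 4335 − 2094 = 2241 Ω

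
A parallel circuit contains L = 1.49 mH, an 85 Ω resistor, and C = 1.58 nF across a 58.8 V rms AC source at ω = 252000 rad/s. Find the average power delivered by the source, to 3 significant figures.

X_L = ωL = 375 Ω
X_C = 1/(ωC) = 2510 Ω
Parallel: admittances add. Y = 1/R + 1/(jωL) + jωC
Y = (0.0118 − j0.00227) S
|Y| = 0.0120 S → |Z| = 1/|Y| = 83.5 Ω, ∠Z = −∠Y = 10.9°
I = V/|Z| = 704 mA
P = VI cos φ = 58.8 × 0.704 × cos(10.9°) = 40.7 W

40.7 W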